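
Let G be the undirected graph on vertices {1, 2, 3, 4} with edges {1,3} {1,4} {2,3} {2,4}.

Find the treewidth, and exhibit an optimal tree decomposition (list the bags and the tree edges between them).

The largest bag has 3 vertices, giving width 2; this decomposition certifies tw(G) ≤ 2. The edges 2–4–1–3–2 form a cycle, so G is not a tree and its treewidth is at least 2. Therefore the treewidth is 2.

Treewidth 2.
One optimal decomposition is:
Bags: B1 = {1, 2, 4}  B2 = {1, 2, 3}
Tree: B1–B2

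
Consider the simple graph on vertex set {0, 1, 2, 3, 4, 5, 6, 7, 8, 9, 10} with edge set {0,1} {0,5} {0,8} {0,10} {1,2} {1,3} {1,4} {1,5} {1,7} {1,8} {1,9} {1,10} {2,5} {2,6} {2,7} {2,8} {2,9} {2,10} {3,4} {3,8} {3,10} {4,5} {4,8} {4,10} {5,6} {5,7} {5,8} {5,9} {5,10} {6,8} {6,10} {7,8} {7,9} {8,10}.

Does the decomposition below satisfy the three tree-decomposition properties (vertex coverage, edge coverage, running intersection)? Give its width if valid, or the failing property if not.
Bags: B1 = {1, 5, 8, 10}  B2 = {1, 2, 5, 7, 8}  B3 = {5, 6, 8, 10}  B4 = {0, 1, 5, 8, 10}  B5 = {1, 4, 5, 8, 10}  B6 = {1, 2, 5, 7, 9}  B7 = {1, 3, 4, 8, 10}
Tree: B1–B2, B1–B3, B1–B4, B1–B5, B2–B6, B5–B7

No — edge (2,10) lies in no bag.

A tree decomposition must satisfy three properties: every vertex lies in some bag; for every edge, both endpoints lie together in some bag; and for every vertex, the bags containing it form a connected subtree. Here edge (2,10) lies in no bag, so the decomposition is invalid.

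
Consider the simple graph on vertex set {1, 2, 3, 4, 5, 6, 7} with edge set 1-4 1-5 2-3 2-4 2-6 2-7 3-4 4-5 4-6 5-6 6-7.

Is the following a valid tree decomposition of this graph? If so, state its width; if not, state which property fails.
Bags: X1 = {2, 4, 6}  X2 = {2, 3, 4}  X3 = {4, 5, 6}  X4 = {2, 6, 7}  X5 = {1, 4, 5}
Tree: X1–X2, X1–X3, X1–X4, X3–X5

Vertex coverage: the bags together contain {1, 2, 3, 4, 5, 6, 7}, the full vertex set. Edge coverage: each edge of G has both endpoints in at least one bag. Running intersection: for every vertex, the bags containing it form a connected subtree. All three properties hold, so this is a valid tree decomposition of width max|bag| − 1 = 2, and hence tw(G) ≤ 2.

Yes; width 2.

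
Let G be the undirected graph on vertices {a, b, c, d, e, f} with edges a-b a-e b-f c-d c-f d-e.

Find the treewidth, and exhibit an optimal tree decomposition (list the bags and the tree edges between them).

The largest bag has 3 vertices, giving width 2; this decomposition certifies tw(G) ≤ 2. Since a–b–f–c–d–e–a is a cycle in G, G is not acyclic. Forests are exactly the graphs of treewidth ≤ 1, so tw(G) ≥ 2. Combining the bounds, tw(G) = 2.

Treewidth 2.
One optimal decomposition is:
Bags: B1 = {a, b, f}  B2 = {a, c, f}  B3 = {a, c, d}  B4 = {a, d, e}
Tree: B1–B2, B2–B3, B3–B4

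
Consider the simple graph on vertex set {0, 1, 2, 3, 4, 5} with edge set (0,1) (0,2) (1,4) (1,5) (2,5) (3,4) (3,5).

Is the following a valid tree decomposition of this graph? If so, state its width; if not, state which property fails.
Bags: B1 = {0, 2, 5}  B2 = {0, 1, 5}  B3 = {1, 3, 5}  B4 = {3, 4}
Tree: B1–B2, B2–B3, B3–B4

A tree decomposition must satisfy three properties: every vertex lies in some bag; for every edge, both endpoints lie together in some bag; and for every vertex, the bags containing it form a connected subtree. Here edge (1,4) lies in no bag, so the decomposition is invalid.

No — edge (1,4) lies in no bag.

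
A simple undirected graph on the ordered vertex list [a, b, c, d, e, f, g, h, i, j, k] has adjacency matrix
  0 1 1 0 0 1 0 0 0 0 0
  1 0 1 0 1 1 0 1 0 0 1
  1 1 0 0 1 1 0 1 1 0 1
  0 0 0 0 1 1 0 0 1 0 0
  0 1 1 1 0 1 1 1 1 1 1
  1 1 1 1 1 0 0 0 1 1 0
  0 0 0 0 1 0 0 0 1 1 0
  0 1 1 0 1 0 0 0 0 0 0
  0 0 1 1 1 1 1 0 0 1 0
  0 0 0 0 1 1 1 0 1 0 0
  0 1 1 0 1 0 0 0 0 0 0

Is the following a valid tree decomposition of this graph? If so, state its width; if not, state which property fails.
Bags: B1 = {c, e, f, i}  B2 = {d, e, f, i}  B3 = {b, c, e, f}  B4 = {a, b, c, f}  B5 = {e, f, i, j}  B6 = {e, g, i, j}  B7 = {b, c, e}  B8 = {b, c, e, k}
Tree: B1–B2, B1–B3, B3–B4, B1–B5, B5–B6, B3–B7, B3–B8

No — vertex h appears in no bag.

A tree decomposition must satisfy three properties: every vertex lies in some bag; for every edge, both endpoints lie together in some bag; and for every vertex, the bags containing it form a connected subtree. Here vertex h appears in no bag, so the decomposition is invalid.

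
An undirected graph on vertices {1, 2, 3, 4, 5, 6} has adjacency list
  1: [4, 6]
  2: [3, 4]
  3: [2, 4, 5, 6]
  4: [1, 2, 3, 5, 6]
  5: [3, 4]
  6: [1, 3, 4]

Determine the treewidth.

2

A width-2 tree decomposition is:
Bags: B1 = {3, 4, 6}  B2 = {2, 3, 4}  B3 = {1, 4, 6}  B4 = {3, 4, 5}
Tree: B1–B2, B1–B3, B2–B4
The largest bag has 3 vertices, giving width 2; this decomposition certifies tw(G) ≤ 2. On the other hand G contains the 3-clique {1, 4, 6}. A clique must lie in a single bag of any decomposition, so no decomposition can have width below 2. The upper and lower bounds meet at 2, so that is the treewidth.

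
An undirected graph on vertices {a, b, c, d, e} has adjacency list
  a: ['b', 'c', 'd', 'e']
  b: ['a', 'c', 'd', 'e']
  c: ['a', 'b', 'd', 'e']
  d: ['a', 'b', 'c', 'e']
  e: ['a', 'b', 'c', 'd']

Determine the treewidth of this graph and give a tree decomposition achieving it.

With just one bag of size 5, the width is 5 − 1 = 4, so tw(G) ≤ 4. On the other hand G contains the 5-clique {a, b, c, d, e}. A clique must lie in a single bag of any decomposition, so no decomposition can have width below 4. Combining the bounds, tw(G) = 4.

Treewidth 4.
One such decomposition:
Bags: B1 = {a, b, c, d, e}
Tree: (single bag)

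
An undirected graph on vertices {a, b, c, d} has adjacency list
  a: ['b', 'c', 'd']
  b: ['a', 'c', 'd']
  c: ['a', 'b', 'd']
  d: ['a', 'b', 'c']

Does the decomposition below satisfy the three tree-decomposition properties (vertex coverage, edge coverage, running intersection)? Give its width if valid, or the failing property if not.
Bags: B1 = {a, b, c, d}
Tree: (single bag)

Yes; width 3.

Checking the three conditions: (i) the bags cover all of {a, b, c, d}; (ii) for each edge, some bag contains both endpoints; (iii) the bags containing any fixed vertex form a subtree. All hold, so the decomposition is valid with width 4 − 1 = 3.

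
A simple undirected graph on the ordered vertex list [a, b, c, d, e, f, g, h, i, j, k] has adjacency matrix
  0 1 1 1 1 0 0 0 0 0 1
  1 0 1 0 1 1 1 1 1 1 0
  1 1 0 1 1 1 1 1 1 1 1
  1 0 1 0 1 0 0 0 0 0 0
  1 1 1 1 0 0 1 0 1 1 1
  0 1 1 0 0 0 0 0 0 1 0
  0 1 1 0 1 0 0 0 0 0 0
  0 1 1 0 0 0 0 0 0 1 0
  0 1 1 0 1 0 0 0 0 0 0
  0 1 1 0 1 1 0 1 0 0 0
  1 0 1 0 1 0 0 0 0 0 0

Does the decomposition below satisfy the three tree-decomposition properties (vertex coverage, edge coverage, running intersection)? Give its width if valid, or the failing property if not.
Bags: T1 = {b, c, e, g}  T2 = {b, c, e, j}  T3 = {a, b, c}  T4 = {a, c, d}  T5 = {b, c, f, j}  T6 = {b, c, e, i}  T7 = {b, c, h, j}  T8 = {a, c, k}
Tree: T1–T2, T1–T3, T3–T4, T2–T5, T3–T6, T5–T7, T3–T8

A tree decomposition must satisfy three properties: every vertex lies in some bag; for every edge, both endpoints lie together in some bag; and for every vertex, the bags containing it form a connected subtree. Here edge (e,a) lies in no bag, so the decomposition is invalid.

No — edge (e,a) lies in no bag.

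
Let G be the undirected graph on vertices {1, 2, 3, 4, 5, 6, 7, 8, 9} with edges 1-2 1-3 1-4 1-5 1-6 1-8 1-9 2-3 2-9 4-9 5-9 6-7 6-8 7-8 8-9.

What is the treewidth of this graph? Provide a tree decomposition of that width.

Each bag holds 3 vertices, so the decomposition has width 2, which upper-bounds the treewidth. For the lower bound, the 3 vertices {1, 8, 9} are pairwise adjacent, and any tree decomposition puts a clique entirely inside one bag — forcing width ≥ 2. Therefore the treewidth is 2.

Treewidth 2.
One optimal decomposition is:
Bags: B1 = {1, 8, 9}  B2 = {1, 6, 8}  B3 = {1, 5, 9}  B4 = {1, 4, 9}  B5 = {6, 7, 8}  B6 = {1, 2, 9}  B7 = {1, 2, 3}
Tree: B1–B2, B1–B3, B1–B4, B2–B5, B3–B6, B6–B7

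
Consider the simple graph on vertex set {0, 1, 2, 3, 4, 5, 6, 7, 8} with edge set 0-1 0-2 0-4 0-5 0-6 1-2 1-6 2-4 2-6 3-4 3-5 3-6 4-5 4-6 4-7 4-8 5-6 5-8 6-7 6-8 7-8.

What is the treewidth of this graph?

3

A width-3 tree decomposition is:
Bags: B1 = {0, 4, 5, 6}  B2 = {3, 4, 5, 6}  B3 = {4, 5, 6, 8}  B4 = {0, 2, 4, 6}  B5 = {0, 1, 2, 6}  B6 = {4, 6, 7, 8}
Tree: B1–B2, B2–B3, B1–B4, B4–B5, B3–B6
Each bag holds 4 vertices, so the decomposition has width 3, which upper-bounds the treewidth. On the other hand G contains the 4-clique {0, 1, 2, 6}. A clique must lie in a single bag of any decomposition, so no decomposition can have width below 3. Combining the bounds, tw(G) = 3.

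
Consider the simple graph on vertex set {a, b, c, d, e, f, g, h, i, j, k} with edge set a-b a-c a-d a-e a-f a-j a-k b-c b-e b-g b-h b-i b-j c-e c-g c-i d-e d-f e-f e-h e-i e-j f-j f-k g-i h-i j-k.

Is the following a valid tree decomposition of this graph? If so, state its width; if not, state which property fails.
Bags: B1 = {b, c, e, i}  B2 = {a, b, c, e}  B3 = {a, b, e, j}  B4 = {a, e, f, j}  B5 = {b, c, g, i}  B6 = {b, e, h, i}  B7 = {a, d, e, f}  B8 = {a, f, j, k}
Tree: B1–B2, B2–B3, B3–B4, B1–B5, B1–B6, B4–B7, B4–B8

Every vertex of G appears in some bag (union = {a, b, c, d, e, f, g, h, i, j, k}); every edge is covered by a bag; and for each vertex v the set of bags containing v is connected in the bag tree. The decomposition is therefore valid. The largest bag has 4 vertices, so the width is 3.

Yes; width 3.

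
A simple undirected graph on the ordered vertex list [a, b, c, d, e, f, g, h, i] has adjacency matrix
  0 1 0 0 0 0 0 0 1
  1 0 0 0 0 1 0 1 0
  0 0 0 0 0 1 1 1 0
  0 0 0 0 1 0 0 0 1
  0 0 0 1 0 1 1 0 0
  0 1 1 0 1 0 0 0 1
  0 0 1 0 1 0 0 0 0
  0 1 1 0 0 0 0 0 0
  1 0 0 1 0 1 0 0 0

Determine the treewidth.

3

A width-3 tree decomposition is:
Bags: B1 = {b, c, g, h}  B2 = {b, c, f, g}  B3 = {b, e, f, g}  B4 = {a, b, e, f}  B5 = {a, e, f, i}  B6 = {a, d, e, i}
Tree: B1–B2, B2–B3, B3–B4, B4–B5, B5–B6
Every bag has size at most 4, so the width is 4 − 1 = 3 and tw(G) ≤ 3. For the lower bound: the 4 vertex sets {c,g,h}, {b}, {f}, {a,d,e,i} are disjoint, each induces a connected subgraph, and every pair is joined by at least one edge of G. Contracting each set to a single vertex therefore yields K_{4} as a minor, and since treewidth is minor-monotone, tw(G) ≥ tw(K_{4}) = 3. Hence tw(G) = 3 exactly.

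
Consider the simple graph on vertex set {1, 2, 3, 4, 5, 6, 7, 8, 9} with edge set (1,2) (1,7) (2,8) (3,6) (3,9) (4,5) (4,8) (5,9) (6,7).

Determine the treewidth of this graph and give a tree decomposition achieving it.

Each bag holds 3 vertices, so the decomposition has width 2, which upper-bounds the treewidth. The edges 5–4–8–2–1–7–6–3–9–5 form a cycle, so G is not a tree and its treewidth is at least 2. Therefore the treewidth is 2.

Treewidth 2.
One optimal decomposition is:
Bags: B1 = {4, 5, 8}  B2 = {2, 5, 8}  B3 = {1, 2, 5}  B4 = {1, 5, 7}  B5 = {5, 6, 7}  B6 = {3, 5, 6}  B7 = {3, 5, 9}
Tree: B1–B2, B2–B3, B3–B4, B4–B5, B5–B6, B6–B7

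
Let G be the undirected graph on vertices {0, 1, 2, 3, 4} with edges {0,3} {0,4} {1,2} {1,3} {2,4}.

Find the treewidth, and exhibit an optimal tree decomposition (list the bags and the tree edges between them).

The largest bag has 3 vertices, giving width 2; this decomposition certifies tw(G) ≤ 2. The edges 3–1–2–4–0–3 form a cycle, so G is not a tree and its treewidth is at least 2. Combining the bounds, tw(G) = 2.

Treewidth 2.
Bags: B1 = {1, 2, 3}  B2 = {2, 3, 4}  B3 = {0, 3, 4}
Tree: B1–B2, B2–B3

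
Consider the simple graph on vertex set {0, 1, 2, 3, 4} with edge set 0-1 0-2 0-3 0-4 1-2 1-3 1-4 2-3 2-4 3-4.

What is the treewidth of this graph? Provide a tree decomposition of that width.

Treewidth 4.
One optimal decomposition is:
Bags: B1 = {0, 1, 2, 3, 4}
Tree: (single bag)

With just one bag of size 5, the width is 5 − 1 = 4, so tw(G) ≤ 4. For the lower bound, the 5 vertices {0, 1, 2, 3, 4} are pairwise adjacent, and any tree decomposition puts a clique entirely inside one bag — forcing width ≥ 4. Therefore the treewidth is 4.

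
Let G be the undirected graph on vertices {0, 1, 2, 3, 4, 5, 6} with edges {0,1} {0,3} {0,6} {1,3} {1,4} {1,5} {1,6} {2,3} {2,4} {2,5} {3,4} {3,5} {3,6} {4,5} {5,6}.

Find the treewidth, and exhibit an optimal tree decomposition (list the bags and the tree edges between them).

The largest bag has 4 vertices, giving width 3; this decomposition certifies tw(G) ≤ 3. On the other hand G contains the 4-clique {0, 1, 3, 6}. A clique must lie in a single bag of any decomposition, so no decomposition can have width below 3. Combining the bounds, tw(G) = 3.

Treewidth 3.
One optimal decomposition is:
Bags: B1 = {1, 3, 4, 5}  B2 = {1, 3, 5, 6}  B3 = {0, 1, 3, 6}  B4 = {2, 3, 4, 5}
Tree: B1–B2, B2–B3, B1–B4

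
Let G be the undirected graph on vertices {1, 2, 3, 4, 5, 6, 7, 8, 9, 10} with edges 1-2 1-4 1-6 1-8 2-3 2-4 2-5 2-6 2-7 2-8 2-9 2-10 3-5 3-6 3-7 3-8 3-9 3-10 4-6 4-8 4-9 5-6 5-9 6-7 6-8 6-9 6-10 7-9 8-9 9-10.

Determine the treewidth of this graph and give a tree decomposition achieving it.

Treewidth 4.
One optimal decomposition is:
Bags: B1 = {2, 3, 6, 8, 9}  B2 = {2, 3, 6, 7, 9}  B3 = {2, 3, 6, 9, 10}  B4 = {2, 4, 6, 8, 9}  B5 = {1, 2, 4, 6, 8}  B6 = {2, 3, 5, 6, 9}
Tree: B1–B2, B1–B3, B1–B4, B4–B5, B3–B6

Every bag has size at most 5, so the width is 5 − 1 = 4 and tw(G) ≤ 4. On the other hand G contains the 5-clique {1, 2, 4, 6, 8}. A clique must lie in a single bag of any decomposition, so no decomposition can have width below 4. The upper and lower bounds meet at 4, so that is the treewidth.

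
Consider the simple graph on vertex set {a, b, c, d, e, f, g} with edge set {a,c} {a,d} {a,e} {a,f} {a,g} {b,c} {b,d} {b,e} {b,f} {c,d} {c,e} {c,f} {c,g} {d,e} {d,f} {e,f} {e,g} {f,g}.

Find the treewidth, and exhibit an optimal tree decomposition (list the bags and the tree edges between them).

Treewidth 4.
One such decomposition:
Bags: B1 = {a, c, d, e, f}  B2 = {a, c, e, f, g}  B3 = {b, c, d, e, f}
Tree: B1–B2, B1–B3

Each bag holds 5 vertices, so the decomposition has width 4, which upper-bounds the treewidth. For the lower bound, the 5 vertices {a, c, d, e, f} are pairwise adjacent, and any tree decomposition puts a clique entirely inside one bag — forcing width ≥ 4. Therefore the treewidth is 4.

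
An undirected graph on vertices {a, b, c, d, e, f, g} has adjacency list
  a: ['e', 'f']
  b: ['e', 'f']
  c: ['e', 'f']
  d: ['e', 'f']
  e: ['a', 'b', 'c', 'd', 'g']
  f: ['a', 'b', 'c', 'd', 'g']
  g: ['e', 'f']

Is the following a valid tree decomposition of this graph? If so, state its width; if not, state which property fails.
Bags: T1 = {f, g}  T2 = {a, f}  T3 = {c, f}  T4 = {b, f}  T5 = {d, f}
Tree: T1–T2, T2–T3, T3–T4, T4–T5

A tree decomposition must satisfy three properties: every vertex lies in some bag; for every edge, both endpoints lie together in some bag; and for every vertex, the bags containing it form a connected subtree. Here vertex e appears in no bag, so the decomposition is invalid.

No — vertex e appears in no bag.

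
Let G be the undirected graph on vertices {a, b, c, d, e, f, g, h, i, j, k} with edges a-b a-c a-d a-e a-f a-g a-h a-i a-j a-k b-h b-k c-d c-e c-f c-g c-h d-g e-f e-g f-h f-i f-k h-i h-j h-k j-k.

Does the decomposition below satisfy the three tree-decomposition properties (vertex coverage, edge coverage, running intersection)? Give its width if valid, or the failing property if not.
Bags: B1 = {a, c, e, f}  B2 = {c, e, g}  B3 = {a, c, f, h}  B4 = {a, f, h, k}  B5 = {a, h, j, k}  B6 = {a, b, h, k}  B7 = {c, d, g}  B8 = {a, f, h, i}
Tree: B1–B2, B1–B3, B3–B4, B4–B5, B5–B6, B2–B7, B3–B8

No — edge (a,g) lies in no bag.

A tree decomposition must satisfy three properties: every vertex lies in some bag; for every edge, both endpoints lie together in some bag; and for every vertex, the bags containing it form a connected subtree. Here edge (a,g) lies in no bag, so the decomposition is invalid.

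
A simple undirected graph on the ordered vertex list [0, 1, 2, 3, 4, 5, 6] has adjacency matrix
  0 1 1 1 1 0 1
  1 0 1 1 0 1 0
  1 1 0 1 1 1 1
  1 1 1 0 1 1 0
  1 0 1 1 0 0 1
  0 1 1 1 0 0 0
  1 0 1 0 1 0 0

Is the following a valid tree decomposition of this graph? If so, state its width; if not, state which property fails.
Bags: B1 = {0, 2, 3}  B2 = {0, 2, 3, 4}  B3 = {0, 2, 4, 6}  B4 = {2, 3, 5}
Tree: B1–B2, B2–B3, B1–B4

A tree decomposition must satisfy three properties: every vertex lies in some bag; for every edge, both endpoints lie together in some bag; and for every vertex, the bags containing it form a connected subtree. Here vertex 1 appears in no bag, so the decomposition is invalid.

No — vertex 1 appears in no bag.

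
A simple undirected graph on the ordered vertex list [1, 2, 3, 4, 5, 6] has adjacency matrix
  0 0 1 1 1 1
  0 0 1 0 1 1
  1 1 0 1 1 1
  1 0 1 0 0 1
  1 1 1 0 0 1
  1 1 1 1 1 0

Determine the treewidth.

A width-3 tree decomposition is:
Bags: B1 = {2, 3, 5, 6}  B2 = {1, 3, 5, 6}  B3 = {1, 3, 4, 6}
Tree: B1–B2, B2–B3
Every bag has size at most 4, so the width is 4 − 1 = 3 and tw(G) ≤ 3. On the other hand G contains the 4-clique {1, 3, 4, 6}. A clique must lie in a single bag of any decomposition, so no decomposition can have width below 3. Therefore the treewidth is 3.

3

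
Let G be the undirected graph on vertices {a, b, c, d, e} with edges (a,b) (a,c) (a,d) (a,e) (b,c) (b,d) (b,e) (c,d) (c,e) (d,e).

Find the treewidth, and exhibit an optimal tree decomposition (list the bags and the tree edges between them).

Treewidth 4.
One such decomposition:
Bags: B1 = {a, b, c, d, e}
Tree: (single bag)

A single bag containing all 5 vertices is trivially a valid decomposition of width 4. For the lower bound, the 5 vertices {a, b, c, d, e} are pairwise adjacent, and any tree decomposition puts a clique entirely inside one bag — forcing width ≥ 4. Therefore the treewidth is 4.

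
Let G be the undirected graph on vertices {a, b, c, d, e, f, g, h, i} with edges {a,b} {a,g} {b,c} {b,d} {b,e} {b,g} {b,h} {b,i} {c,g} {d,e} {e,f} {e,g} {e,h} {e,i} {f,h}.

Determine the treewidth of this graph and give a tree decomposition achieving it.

Treewidth 2.
One optimal decomposition is:
Bags: B1 = {b, e, h}  B2 = {b, e, g}  B3 = {a, b, g}  B4 = {b, d, e}  B5 = {b, c, g}  B6 = {b, e, i}  B7 = {e, f, h}
Tree: B1–B2, B2–B3, B2–B4, B2–B5, B1–B6, B1–B7

The largest bag has 3 vertices, giving width 2; this decomposition certifies tw(G) ≤ 2. On the other hand G contains the 3-clique {e, f, h}. A clique must lie in a single bag of any decomposition, so no decomposition can have width below 2. The upper and lower bounds meet at 2, so that is the treewidth.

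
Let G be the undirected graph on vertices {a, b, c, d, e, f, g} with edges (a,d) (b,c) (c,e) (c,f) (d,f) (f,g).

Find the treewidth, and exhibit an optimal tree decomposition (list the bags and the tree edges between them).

The largest bag has 2 vertices, giving width 1; this decomposition certifies tw(G) ≤ 1. G has an edge, so its treewidth is at least 1. Combining the bounds, tw(G) = 1.

Treewidth 1.
Bags: B1 = {c, e}  B2 = {b, c}  B3 = {c, f}  B4 = {f, g}  B5 = {d, f}  B6 = {a, d}
Tree: B1–B2, B2–B3, B3–B4, B4–B5, B5–B6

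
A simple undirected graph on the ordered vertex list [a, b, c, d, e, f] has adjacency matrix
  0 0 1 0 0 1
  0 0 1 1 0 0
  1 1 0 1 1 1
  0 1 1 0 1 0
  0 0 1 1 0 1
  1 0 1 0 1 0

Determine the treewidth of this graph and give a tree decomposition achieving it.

Treewidth 2.
One such decomposition:
Bags: B1 = {c, d, e}  B2 = {c, e, f}  B3 = {a, c, f}  B4 = {b, c, d}
Tree: B1–B2, B2–B3, B1–B4

The largest bag has 3 vertices, giving width 2; this decomposition certifies tw(G) ≤ 2. Conversely, {c, d, e} is a clique of size 3, and the vertices of any clique must share a bag in every tree decomposition; so some bag has ≥ 3 vertices and tw(G) ≥ 2. Hence tw(G) = 2 exactly.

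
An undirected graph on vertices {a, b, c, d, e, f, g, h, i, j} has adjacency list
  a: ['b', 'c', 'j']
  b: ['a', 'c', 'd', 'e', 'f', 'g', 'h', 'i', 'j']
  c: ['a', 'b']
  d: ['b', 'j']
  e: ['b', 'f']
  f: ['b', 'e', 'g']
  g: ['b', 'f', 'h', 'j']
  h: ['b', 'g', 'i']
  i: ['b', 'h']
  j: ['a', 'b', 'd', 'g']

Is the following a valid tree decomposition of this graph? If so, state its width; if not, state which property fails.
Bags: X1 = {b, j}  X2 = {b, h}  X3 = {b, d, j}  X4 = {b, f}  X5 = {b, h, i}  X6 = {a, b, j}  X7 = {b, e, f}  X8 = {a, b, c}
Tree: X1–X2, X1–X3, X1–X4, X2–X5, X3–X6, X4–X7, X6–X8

No — vertex g appears in no bag.

A tree decomposition must satisfy three properties: every vertex lies in some bag; for every edge, both endpoints lie together in some bag; and for every vertex, the bags containing it form a connected subtree. Here vertex g appears in no bag, so the decomposition is invalid.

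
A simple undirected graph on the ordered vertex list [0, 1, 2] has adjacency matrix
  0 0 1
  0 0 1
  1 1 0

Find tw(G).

A width-1 tree decomposition is:
Bags: B1 = {0, 2}  B2 = {1, 2}
Tree: B1–B2
The largest bag has 2 vertices, giving width 1; this decomposition certifies tw(G) ≤ 1. Since G has at least one edge (e.g. 2–0), it is not an edgeless graph, so tw(G) ≥ 1. Combining the bounds, tw(G) = 1.

1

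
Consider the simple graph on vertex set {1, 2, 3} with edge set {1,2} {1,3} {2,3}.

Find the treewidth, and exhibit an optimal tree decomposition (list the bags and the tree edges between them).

Treewidth 2.
One optimal decomposition is:
Bags: B1 = {1, 2, 3}
Tree: (single bag)

With just one bag of size 3, the width is 3 − 1 = 2, so tw(G) ≤ 2. For the lower bound, the 3 vertices {1, 2, 3} are pairwise adjacent, and any tree decomposition puts a clique entirely inside one bag — forcing width ≥ 2. Therefore the treewidth is 2.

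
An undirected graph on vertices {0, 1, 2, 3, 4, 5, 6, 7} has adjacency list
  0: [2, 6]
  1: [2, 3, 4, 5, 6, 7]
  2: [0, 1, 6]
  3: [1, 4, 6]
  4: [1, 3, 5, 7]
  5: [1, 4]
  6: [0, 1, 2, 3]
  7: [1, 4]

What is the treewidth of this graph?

2

A width-2 tree decomposition is:
Bags: B1 = {1, 4, 5}  B2 = {1, 3, 4}  B3 = {1, 3, 6}  B4 = {1, 2, 6}  B5 = {1, 4, 7}  B6 = {0, 2, 6}
Tree: B1–B2, B2–B3, B3–B4, B1–B5, B4–B6
The largest bag has 3 vertices, giving width 2; this decomposition certifies tw(G) ≤ 2. For the lower bound, the 3 vertices {0, 2, 6} are pairwise adjacent, and any tree decomposition puts a clique entirely inside one bag — forcing width ≥ 2. Hence tw(G) = 2 exactly.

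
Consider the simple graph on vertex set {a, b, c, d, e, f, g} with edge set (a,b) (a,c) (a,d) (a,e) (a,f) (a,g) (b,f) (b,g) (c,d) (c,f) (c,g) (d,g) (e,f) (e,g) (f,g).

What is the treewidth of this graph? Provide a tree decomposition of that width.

Treewidth 3.
One such decomposition:
Bags: B1 = {a, c, d, g}  B2 = {a, c, f, g}  B3 = {a, e, f, g}  B4 = {a, b, f, g}
Tree: B1–B2, B2–B3, B3–B4

The largest bag has 4 vertices, giving width 3; this decomposition certifies tw(G) ≤ 3. On the other hand G contains the 4-clique {a, c, d, g}. A clique must lie in a single bag of any decomposition, so no decomposition can have width below 3. Combining the bounds, tw(G) = 3.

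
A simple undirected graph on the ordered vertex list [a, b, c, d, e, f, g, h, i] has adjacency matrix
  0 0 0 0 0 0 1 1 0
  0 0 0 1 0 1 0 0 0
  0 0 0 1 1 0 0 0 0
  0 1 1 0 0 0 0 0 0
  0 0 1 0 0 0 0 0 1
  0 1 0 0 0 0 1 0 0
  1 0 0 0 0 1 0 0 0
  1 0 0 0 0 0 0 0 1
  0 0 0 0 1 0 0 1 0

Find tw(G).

2

A width-2 tree decomposition is:
Bags: B1 = {b, c, d}  B2 = {b, c, e}  B3 = {b, e, i}  B4 = {b, h, i}  B5 = {a, b, h}  B6 = {a, b, g}  B7 = {b, f, g}
Tree: B1–B2, B2–B3, B3–B4, B4–B5, B5–B6, B6–B7
The largest bag has 3 vertices, giving width 2; this decomposition certifies tw(G) ≤ 2. Since b–d–c–e–i–h–a–g–f–b is a cycle in G, G is not acyclic. Forests are exactly the graphs of treewidth ≤ 1, so tw(G) ≥ 2. Combining the bounds, tw(G) = 2.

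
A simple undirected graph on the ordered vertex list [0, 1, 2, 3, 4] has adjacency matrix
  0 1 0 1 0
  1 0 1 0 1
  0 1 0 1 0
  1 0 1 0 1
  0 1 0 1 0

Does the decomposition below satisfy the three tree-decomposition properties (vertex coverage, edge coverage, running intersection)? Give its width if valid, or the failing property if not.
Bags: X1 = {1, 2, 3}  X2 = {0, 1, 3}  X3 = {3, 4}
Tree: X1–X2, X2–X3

No — edge (1,4) lies in no bag.

A tree decomposition must satisfy three properties: every vertex lies in some bag; for every edge, both endpoints lie together in some bag; and for every vertex, the bags containing it form a connected subtree. Here edge (1,4) lies in no bag, so the decomposition is invalid.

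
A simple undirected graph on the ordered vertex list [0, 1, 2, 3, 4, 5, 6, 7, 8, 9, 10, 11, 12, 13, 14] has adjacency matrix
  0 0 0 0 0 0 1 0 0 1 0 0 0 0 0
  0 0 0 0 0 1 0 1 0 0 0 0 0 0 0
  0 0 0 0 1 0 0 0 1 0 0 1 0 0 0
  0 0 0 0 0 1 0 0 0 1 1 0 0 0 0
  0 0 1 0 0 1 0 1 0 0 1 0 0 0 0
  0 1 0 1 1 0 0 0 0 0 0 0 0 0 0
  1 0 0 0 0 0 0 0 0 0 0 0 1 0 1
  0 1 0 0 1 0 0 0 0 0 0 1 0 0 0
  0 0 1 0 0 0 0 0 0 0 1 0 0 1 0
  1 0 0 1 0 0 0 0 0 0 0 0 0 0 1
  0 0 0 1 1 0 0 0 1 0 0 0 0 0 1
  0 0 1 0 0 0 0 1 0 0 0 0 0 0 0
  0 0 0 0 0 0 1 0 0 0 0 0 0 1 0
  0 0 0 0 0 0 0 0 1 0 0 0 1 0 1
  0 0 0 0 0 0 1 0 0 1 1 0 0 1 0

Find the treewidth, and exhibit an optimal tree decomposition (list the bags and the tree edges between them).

Treewidth 3.
One optimal decomposition is:
Bags: B1 = {0, 6, 9, 12}  B2 = {6, 9, 12, 14}  B3 = {9, 12, 13, 14}  B4 = {3, 9, 13, 14}  B5 = {3, 10, 13, 14}  B6 = {3, 8, 10, 13}  B7 = {3, 5, 8, 10}  B8 = {4, 5, 8, 10}  B9 = {2, 4, 5, 8}  B10 = {1, 2, 4, 5}  B11 = {1, 2, 4, 7}  B12 = {1, 2, 7, 11}
Tree: B1–B2, B2–B3, B3–B4, B4–B5, B5–B6, B6–B7, B7–B8, B8–B9, B9–B10, B10–B11, B11–B12

The largest bag has 4 vertices, giving width 3; this decomposition certifies tw(G) ≤ 3. For the lower bound: the 4 vertex sets {0,6,12}, {9}, {14}, {3,8,10,13} are disjoint, each induces a connected subgraph, and every pair is joined by at least one edge of G. Contracting each set to a single vertex therefore yields K_{4} as a minor, and since treewidth is minor-monotone, tw(G) ≥ tw(K_{4}) = 3. Combining the bounds, tw(G) = 3.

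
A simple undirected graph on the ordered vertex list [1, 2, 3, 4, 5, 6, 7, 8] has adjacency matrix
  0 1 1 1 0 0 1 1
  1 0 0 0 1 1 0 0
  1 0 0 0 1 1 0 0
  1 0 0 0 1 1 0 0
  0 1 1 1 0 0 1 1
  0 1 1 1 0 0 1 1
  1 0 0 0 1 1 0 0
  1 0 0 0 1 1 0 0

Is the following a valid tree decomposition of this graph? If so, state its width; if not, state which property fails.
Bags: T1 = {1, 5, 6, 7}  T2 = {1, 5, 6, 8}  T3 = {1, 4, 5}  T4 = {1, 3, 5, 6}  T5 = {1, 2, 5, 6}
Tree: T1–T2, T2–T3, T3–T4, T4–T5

A tree decomposition must satisfy three properties: every vertex lies in some bag; for every edge, both endpoints lie together in some bag; and for every vertex, the bags containing it form a connected subtree. Here edge (6,4) lies in no bag, so the decomposition is invalid.

No — edge (6,4) lies in no bag.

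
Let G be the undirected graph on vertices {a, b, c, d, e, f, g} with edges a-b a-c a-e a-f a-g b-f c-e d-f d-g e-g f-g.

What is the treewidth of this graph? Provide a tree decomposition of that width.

The largest bag has 3 vertices, giving width 2; this decomposition certifies tw(G) ≤ 2. For the lower bound, the 3 vertices {d, f, g} are pairwise adjacent, and any tree decomposition puts a clique entirely inside one bag — forcing width ≥ 2. Therefore the treewidth is 2.

Treewidth 2.
One optimal decomposition is:
Bags: B1 = {d, f, g}  B2 = {a, f, g}  B3 = {a, e, g}  B4 = {a, c, e}  B5 = {a, b, f}
Tree: B1–B2, B2–B3, B3–B4, B2–B5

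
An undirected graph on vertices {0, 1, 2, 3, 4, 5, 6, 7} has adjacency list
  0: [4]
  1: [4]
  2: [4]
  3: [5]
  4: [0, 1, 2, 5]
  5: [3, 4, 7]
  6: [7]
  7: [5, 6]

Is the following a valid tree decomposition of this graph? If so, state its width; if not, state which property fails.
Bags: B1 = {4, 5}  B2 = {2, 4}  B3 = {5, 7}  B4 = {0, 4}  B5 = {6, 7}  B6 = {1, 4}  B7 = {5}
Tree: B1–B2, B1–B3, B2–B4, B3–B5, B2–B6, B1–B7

No — vertex 3 appears in no bag.

A tree decomposition must satisfy three properties: every vertex lies in some bag; for every edge, both endpoints lie together in some bag; and for every vertex, the bags containing it form a connected subtree. Here vertex 3 appears in no bag, so the decomposition is invalid.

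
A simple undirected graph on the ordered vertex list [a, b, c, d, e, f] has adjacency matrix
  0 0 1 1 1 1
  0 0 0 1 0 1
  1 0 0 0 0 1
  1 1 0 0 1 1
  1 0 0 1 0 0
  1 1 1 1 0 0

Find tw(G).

A width-2 tree decomposition is:
Bags: B1 = {a, d, f}  B2 = {a, d, e}  B3 = {b, d, f}  B4 = {a, c, f}
Tree: B1–B2, B1–B3, B1–B4
Every bag has size at most 3, so the width is 3 − 1 = 2 and tw(G) ≤ 2. For the lower bound, the 3 vertices {a, d, e} are pairwise adjacent, and any tree decomposition puts a clique entirely inside one bag — forcing width ≥ 2. Combining the bounds, tw(G) = 2.

2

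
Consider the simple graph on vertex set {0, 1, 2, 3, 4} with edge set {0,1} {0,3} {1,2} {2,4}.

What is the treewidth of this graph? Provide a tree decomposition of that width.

Every bag has size at most 2, so the width is 2 − 1 = 1 and tw(G) ≤ 1. Any graph with an edge has treewidth ≥ 1, and G has the edge 4–2. Hence tw(G) = 1 exactly.

Treewidth 1.
One optimal decomposition is:
Bags: B1 = {2, 4}  B2 = {1, 2}  B3 = {0, 1}  B4 = {0, 3}
Tree: B1–B2, B2–B3, B3–B4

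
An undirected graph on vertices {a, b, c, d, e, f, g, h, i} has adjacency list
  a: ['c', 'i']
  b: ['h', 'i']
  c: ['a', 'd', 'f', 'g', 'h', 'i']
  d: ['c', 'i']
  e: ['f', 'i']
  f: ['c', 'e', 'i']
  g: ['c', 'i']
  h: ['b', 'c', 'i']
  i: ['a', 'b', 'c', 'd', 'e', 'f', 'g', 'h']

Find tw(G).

2

A width-2 tree decomposition is:
Bags: B1 = {c, f, i}  B2 = {a, c, i}  B3 = {c, h, i}  B4 = {b, h, i}  B5 = {c, d, i}  B6 = {c, g, i}  B7 = {e, f, i}
Tree: B1–B2, B1–B3, B3–B4, B3–B5, B3–B6, B1–B7
Each bag holds 3 vertices, so the decomposition has width 2, which upper-bounds the treewidth. On the other hand G contains the 3-clique {e, f, i}. A clique must lie in a single bag of any decomposition, so no decomposition can have width below 2. Hence tw(G) = 2 exactly.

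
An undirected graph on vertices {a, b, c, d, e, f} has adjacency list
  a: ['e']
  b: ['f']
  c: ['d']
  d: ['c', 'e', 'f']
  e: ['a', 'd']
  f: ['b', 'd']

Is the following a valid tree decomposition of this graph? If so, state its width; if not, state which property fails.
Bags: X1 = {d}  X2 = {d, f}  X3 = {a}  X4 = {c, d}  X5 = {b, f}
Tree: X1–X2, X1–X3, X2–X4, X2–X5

A tree decomposition must satisfy three properties: every vertex lies in some bag; for every edge, both endpoints lie together in some bag; and for every vertex, the bags containing it form a connected subtree. Here vertex e appears in no bag, so the decomposition is invalid.

No — vertex e appears in no bag.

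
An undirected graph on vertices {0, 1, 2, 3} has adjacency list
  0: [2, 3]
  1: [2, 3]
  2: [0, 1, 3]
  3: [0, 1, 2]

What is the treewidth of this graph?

2

A width-2 tree decomposition is:
Bags: B1 = {0, 2, 3}  B2 = {1, 2, 3}
Tree: B1–B2
The largest bag has 3 vertices, giving width 2; this decomposition certifies tw(G) ≤ 2. Conversely, {0, 2, 3} is a clique of size 3, and the vertices of any clique must share a bag in every tree decomposition; so some bag has ≥ 3 vertices and tw(G) ≥ 2. Hence tw(G) = 2 exactly.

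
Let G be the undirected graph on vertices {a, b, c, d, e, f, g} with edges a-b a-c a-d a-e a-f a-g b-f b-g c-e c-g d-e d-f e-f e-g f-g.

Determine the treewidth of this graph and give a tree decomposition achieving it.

Treewidth 3.
Bags: B1 = {a, b, f, g}  B2 = {a, e, f, g}  B3 = {a, d, e, f}  B4 = {a, c, e, g}
Tree: B1–B2, B2–B3, B2–B4

Every bag has size at most 4, so the width is 4 − 1 = 3 and tw(G) ≤ 3. On the other hand G contains the 4-clique {a, c, e, g}. A clique must lie in a single bag of any decomposition, so no decomposition can have width below 3. Therefore the treewidth is 3.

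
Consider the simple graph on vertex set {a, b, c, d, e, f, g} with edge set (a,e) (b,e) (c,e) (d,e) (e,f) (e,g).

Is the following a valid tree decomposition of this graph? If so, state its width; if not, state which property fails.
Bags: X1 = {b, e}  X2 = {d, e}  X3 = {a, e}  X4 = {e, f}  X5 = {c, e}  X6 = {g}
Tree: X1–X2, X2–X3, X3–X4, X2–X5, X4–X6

A tree decomposition must satisfy three properties: every vertex lies in some bag; for every edge, both endpoints lie together in some bag; and for every vertex, the bags containing it form a connected subtree. Here edge (e,g) lies in no bag, so the decomposition is invalid.

No — edge (e,g) lies in no bag.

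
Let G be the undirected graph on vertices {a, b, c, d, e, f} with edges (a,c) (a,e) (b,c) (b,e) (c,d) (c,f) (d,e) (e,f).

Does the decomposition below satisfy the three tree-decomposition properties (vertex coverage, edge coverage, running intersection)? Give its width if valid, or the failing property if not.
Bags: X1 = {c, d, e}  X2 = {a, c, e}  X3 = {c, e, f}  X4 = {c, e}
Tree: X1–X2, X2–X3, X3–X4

No — vertex b appears in no bag.

A tree decomposition must satisfy three properties: every vertex lies in some bag; for every edge, both endpoints lie together in some bag; and for every vertex, the bags containing it form a connected subtree. Here vertex b appears in no bag, so the decomposition is invalid.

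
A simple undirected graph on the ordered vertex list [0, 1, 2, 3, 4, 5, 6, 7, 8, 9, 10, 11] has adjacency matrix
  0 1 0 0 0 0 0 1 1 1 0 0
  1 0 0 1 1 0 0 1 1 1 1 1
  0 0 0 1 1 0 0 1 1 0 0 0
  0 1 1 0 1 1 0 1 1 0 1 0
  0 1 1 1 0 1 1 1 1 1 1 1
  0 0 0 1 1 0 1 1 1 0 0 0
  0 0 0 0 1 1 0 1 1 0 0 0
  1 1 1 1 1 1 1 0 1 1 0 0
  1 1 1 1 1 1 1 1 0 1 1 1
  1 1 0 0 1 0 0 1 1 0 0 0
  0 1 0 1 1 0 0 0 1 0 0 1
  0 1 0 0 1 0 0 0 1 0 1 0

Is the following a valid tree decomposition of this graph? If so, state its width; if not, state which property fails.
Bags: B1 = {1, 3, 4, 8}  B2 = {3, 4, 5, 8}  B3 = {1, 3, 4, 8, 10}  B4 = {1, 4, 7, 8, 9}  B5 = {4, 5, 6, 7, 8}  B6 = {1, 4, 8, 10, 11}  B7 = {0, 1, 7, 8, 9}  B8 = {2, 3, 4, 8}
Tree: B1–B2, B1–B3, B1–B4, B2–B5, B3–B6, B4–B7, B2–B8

A tree decomposition must satisfy three properties: every vertex lies in some bag; for every edge, both endpoints lie together in some bag; and for every vertex, the bags containing it form a connected subtree. Here edge (7,3) lies in no bag, so the decomposition is invalid.

No — edge (7,3) lies in no bag.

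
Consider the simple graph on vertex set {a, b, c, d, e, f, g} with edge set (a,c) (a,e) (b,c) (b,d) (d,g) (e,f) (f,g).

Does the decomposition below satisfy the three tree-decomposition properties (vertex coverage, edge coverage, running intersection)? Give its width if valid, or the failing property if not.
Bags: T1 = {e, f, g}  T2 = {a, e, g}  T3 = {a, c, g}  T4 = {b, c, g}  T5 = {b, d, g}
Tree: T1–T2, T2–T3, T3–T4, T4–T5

Yes; width 2.

Every vertex of G appears in some bag (union = {a, b, c, d, e, f, g}); every edge is covered by a bag; and for each vertex v the set of bags containing v is connected in the bag tree. The decomposition is therefore valid. The largest bag has 3 vertices, so the width is 2.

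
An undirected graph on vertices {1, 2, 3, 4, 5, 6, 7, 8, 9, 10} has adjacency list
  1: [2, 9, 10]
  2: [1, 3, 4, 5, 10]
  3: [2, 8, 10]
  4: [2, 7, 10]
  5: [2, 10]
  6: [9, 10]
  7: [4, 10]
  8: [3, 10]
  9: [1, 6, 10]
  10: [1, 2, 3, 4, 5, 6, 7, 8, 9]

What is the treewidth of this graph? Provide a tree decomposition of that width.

Treewidth 2.
One such decomposition:
Bags: B1 = {2, 4, 10}  B2 = {2, 3, 10}  B3 = {1, 2, 10}  B4 = {4, 7, 10}  B5 = {1, 9, 10}  B6 = {2, 5, 10}  B7 = {3, 8, 10}  B8 = {6, 9, 10}
Tree: B1–B2, B2–B3, B1–B4, B3–B5, B1–B6, B2–B7, B5–B8

Every bag has size at most 3, so the width is 3 − 1 = 2 and tw(G) ≤ 2. Conversely, {1, 2, 10} is a clique of size 3, and the vertices of any clique must share a bag in every tree decomposition; so some bag has ≥ 3 vertices and tw(G) ≥ 2. Hence tw(G) = 2 exactly.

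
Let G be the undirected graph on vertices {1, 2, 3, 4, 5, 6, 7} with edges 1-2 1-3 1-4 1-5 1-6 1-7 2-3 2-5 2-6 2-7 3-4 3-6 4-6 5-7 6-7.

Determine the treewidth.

3

A width-3 tree decomposition is:
Bags: B1 = {1, 2, 6, 7}  B2 = {1, 2, 3, 6}  B3 = {1, 3, 4, 6}  B4 = {1, 2, 5, 7}
Tree: B1–B2, B2–B3, B1–B4
The largest bag has 4 vertices, giving width 3; this decomposition certifies tw(G) ≤ 3. On the other hand G contains the 4-clique {1, 2, 5, 7}. A clique must lie in a single bag of any decomposition, so no decomposition can have width below 3. Combining the bounds, tw(G) = 3.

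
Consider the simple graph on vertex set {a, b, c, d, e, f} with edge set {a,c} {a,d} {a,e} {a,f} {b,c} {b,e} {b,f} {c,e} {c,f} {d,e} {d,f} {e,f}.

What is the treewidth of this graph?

A width-3 tree decomposition is:
Bags: B1 = {a, c, e, f}  B2 = {a, d, e, f}  B3 = {b, c, e, f}
Tree: B1–B2, B1–B3
The largest bag has 4 vertices, giving width 3; this decomposition certifies tw(G) ≤ 3. For the lower bound, the 4 vertices {a, d, e, f} are pairwise adjacent, and any tree decomposition puts a clique entirely inside one bag — forcing width ≥ 3. Combining the bounds, tw(G) = 3.

3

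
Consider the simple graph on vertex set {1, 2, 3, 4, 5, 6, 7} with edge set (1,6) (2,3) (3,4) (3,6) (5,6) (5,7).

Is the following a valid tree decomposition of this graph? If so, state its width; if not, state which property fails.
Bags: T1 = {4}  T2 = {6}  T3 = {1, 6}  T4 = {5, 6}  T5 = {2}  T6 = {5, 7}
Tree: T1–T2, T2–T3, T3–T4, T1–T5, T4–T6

A tree decomposition must satisfy three properties: every vertex lies in some bag; for every edge, both endpoints lie together in some bag; and for every vertex, the bags containing it form a connected subtree. Here vertex 3 appears in no bag, so the decomposition is invalid.

No — vertex 3 appears in no bag.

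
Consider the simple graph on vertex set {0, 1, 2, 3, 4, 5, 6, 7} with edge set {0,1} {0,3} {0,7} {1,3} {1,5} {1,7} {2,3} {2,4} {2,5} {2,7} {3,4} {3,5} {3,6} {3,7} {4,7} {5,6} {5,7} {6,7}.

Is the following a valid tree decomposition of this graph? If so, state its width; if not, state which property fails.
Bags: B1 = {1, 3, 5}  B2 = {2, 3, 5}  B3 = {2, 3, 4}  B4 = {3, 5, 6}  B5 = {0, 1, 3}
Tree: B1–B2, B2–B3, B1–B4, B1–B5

A tree decomposition must satisfy three properties: every vertex lies in some bag; for every edge, both endpoints lie together in some bag; and for every vertex, the bags containing it form a connected subtree. Here vertex 7 appears in no bag, so the decomposition is invalid.

No — vertex 7 appears in no bag.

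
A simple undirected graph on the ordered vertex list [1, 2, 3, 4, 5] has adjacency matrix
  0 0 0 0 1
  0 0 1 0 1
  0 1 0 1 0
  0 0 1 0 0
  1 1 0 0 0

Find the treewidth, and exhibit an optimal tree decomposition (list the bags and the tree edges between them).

Treewidth 1.
Bags: B1 = {1, 5}  B2 = {2, 5}  B3 = {2, 3}  B4 = {3, 4}
Tree: B1–B2, B2–B3, B3–B4

The largest bag has 2 vertices, giving width 1; this decomposition certifies tw(G) ≤ 1. G has an edge, so its treewidth is at least 1. Therefore the treewidth is 1.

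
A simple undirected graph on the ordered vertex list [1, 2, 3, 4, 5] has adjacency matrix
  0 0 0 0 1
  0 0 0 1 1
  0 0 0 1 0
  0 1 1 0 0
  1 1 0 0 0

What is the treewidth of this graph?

1

A width-1 tree decomposition is:
Bags: B1 = {3, 4}  B2 = {2, 4}  B3 = {2, 5}  B4 = {1, 5}
Tree: B1–B2, B2–B3, B3–B4
Each bag holds 2 vertices, so the decomposition has width 1, which upper-bounds the treewidth. Any graph with an edge has treewidth ≥ 1, and G has the edge 3–4. Therefore the treewidth is 1.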